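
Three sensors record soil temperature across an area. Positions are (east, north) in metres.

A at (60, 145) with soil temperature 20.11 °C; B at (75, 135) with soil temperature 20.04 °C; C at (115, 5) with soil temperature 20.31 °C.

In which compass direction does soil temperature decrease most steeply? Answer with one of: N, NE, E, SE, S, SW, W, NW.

With T = a·x + b·y + c and A as origin, the differences give:
  15·a + (-10)·b = -0.07
  55·a + (-140)·b = +0.20
Eliminate b (×(-140) and ×(-10), subtract): -1550·a = 11.800 → a = ∂T/∂x = -0.007613
Back-substitute: b = ∂T/∂y = -0.004419.
Steepest decrease is along −∇f = (+0.007613 E, +0.004419 N) → northeast.

NE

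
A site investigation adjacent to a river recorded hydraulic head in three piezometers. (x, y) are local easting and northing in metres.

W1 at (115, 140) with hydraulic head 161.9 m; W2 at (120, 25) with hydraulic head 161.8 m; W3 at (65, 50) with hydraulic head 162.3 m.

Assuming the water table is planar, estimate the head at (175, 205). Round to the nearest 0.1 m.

161.4 m

Three-point gradient (reference W1): Δ to W2 = (5, -115, -0.1), Δ to W3 = (-50, -90, +0.4).
∂h/∂x = -0.008871, ∂h/∂y = +0.0004839 (det = -6200).
h(175, 205) = 161.9 + (-0.008871)·(60) + (+0.0004839)·(65) = 161.9 -0.532 +0.031 = 161.399 m.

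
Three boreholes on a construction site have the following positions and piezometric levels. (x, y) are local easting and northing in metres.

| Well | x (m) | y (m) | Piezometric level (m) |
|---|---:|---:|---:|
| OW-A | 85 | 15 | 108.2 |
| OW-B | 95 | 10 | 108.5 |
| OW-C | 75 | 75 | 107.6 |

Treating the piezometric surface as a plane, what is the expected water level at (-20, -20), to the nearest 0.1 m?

Taking OW-A as reference: OW-B−OW-A = (10, -5, +0.3); OW-C−OW-A = (-10, 60, -0.6).
Solve a·Δx + b·Δy = Δh: det = 10·60 − (-10)·(-5) = 550.
∂h/∂x = [(+0.3)·60 − (-0.6)·(-5)] / 550 = +0.02727
∂h/∂y = [10·(-0.6) − (-10)·(+0.3)] / 550 = -0.005455
h(-20, -20) = 108.2 + (+0.02727)·(-105) + (-0.005455)·(-35) = 108.2 -2.864 +0.191 = 105.527 m.

105.5 m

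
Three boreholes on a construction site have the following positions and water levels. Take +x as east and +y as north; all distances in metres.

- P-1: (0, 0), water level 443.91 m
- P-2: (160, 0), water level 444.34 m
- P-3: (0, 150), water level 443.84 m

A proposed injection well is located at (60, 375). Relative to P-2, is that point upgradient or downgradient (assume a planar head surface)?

downgradient

∂h/∂x = (444.34 − 443.91) / (160 − 0) = +0.002687
∂h/∂y = (443.84 − 443.91) / (150 − 0) = -0.0004667
Head at (60, 375) = 443.91 + (+0.002687)·(60) + (-0.0004667)·(375) = 443.90 m.
That is lower than the 444.34 m at P-2, so the point is downgradient.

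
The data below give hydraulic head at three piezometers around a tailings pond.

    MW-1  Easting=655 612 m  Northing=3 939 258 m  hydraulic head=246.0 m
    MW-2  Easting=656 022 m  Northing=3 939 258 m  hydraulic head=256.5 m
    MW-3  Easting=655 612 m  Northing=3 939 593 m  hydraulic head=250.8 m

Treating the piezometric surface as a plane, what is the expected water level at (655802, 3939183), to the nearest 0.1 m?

249.8 m

∂h/∂x = (256.5 − 246.0) / (656022 − 655612) = +0.02561
∂h/∂y = (250.8 − 246.0) / (3939593 − 3939258) = +0.01433
h(655802, 3939183) = 246.0 + (+0.02561)·(190) + (+0.01433)·(-75) = 246.0 +4.866 -1.075 = 249.791 m.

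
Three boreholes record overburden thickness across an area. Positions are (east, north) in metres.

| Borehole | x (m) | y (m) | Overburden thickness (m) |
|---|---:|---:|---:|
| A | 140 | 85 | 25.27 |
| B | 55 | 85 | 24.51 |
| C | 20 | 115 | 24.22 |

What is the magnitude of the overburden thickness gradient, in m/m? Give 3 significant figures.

Three-point gradient (reference A): Δ to B = (-85, 0, -0.76), Δ to C = (-120, 30, -1.05).
∂d/∂x = +0.008941, ∂d/∂y = +0.0007647 (det = -2550).
|∇f| = √(0.008941² + 0.0007647²) = 0.008974 m/m

0.00897 m/m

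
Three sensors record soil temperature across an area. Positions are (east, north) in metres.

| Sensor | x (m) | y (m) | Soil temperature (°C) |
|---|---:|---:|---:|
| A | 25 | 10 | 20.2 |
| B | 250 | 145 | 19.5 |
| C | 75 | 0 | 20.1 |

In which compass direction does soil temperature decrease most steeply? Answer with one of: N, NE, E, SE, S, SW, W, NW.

Three-point gradient (reference A): Δ to B = (225, 135, -0.7), Δ to C = (50, -10, -0.1).
∂T/∂x = -0.002278, ∂T/∂y = -0.001389 (det = -9000).
Steepest decrease is along −∇f = (+0.002278 E, +0.001389 N) → northeast.

NE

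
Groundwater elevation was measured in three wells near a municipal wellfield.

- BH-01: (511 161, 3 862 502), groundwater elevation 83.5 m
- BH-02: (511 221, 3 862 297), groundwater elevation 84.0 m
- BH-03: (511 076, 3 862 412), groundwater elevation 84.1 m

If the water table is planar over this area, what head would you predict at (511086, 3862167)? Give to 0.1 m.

84.9 m

Three-point gradient (reference BH-01): Δ to BH-02 = (60, -205, +0.5), Δ to BH-03 = (-85, -90, +0.6).
∂h/∂x = -0.003417, ∂h/∂y = -0.003439 (det = -22825).
h(511086, 3862167) = 83.5 + (-0.003417)·(-75) + (-0.003439)·(-335) = 83.5 +0.256 +1.152 = 84.908 m.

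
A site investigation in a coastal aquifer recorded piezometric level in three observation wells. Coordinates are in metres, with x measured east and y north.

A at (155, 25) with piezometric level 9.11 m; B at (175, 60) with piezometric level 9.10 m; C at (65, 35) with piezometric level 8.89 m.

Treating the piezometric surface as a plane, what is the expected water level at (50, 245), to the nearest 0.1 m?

8.5 m

With h = a·x + b·y + c and A as origin, the differences give:
  20·a + 35·b = -0.01
  (-90)·a + 10·b = -0.22
Eliminate b (×10 and ×35, subtract): 3350·a = 7.600 → a = ∂h/∂x = +0.002269
Back-substitute: b = ∂h/∂y = -0.001582.
h(50, 245) = 9.11 + (+0.002269)·(-105) + (-0.001582)·(220) = 9.11 -0.238 -0.348 = 8.524 m.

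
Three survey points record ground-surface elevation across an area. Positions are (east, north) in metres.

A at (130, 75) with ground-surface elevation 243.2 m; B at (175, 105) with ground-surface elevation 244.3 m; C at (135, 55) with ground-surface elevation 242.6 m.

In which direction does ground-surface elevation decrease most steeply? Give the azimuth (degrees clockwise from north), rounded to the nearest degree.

187°

Differences from A: to B (Δx, Δy, Δh) = (45, 30, +1.1); to C = (5, -20, -0.6).
Solve a·Δx + b·Δy = Δz: det = 45·(-20) − 5·30 = -1050.
∂z/∂x = [(+1.1)·(-20) − (-0.6)·30] / -1050 = +0.003810
∂z/∂y = [45·(-0.6) − 5·(+1.1)] / -1050 = +0.03095
Steepest decrease is along −∇f: components (-0.003810 E, -0.03095 N).
Azimuth = atan2(-0.003810, -0.03095) = 187.0° ≈ 187°.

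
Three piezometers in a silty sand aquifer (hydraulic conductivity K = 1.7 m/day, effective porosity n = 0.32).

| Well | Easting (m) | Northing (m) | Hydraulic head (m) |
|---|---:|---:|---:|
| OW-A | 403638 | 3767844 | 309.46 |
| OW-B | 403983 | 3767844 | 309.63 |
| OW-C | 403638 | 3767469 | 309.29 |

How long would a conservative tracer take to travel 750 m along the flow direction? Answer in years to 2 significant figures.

∂h/∂x = (309.63 − 309.46) / (403983 − 403638) = +0.0004928
∂h/∂y = (309.29 − 309.46) / (3767469 − 3767844) = +0.0004533
|∇h| = √(0.0004928² + 0.0004533²) = 0.0006696
Seepage velocity v = K·i/n = 1.7 × 0.0006696 / 0.32 = 0.003557 m/day.
t = 750 / 0.003557 = 2.109e+05 days = 577 years.

580 years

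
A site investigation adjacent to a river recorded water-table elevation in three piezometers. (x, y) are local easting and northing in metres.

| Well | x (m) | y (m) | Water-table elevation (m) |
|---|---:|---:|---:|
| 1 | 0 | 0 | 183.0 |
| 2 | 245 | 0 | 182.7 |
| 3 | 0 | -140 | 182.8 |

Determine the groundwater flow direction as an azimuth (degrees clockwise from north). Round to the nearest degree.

∂h/∂x = (182.7 − 183.0) / (245 − 0) = -0.001224
∂h/∂y = (182.8 − 183.0) / (-140 − 0) = +0.001429
Flow direction (−∇h) has components (+0.001224 E, -0.001429 N).
Azimuth = atan2(E, N) = atan2(+0.001224, -0.001429) = 139.4° ≈ 139°.

139°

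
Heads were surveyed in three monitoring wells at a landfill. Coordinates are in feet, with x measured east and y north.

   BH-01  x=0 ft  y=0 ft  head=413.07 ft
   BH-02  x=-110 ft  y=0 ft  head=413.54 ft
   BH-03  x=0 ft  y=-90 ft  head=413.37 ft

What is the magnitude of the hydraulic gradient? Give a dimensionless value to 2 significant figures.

0.0054

∂h/∂x = (413.54 − 413.07) / (-110 − 0) = -0.004273
∂h/∂y = (413.37 − 413.07) / (-90 − 0) = -0.003333
|∇h| = √(-0.004273² + -0.003333²) = 0.005419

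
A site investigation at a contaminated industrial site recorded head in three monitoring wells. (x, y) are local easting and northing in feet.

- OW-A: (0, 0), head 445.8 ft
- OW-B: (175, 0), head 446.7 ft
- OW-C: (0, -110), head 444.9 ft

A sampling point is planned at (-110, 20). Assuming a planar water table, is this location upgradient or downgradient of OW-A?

∂h/∂x = (446.7 − 445.8) / (175 − 0) = +0.005143
∂h/∂y = (444.9 − 445.8) / (-110 − 0) = +0.008182
Head at (-110, 20) = 445.8 + (+0.005143)·(-110) + (+0.008182)·(20) = 445.40 ft.
That is lower than the 445.8 ft at OW-A, so the point is downgradient.

downgradient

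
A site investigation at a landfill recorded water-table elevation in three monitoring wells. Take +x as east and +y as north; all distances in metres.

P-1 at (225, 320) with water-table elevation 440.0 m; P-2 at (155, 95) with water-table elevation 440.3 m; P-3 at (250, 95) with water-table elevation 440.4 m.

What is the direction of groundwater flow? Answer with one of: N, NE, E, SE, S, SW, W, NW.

Taking P-1 as reference: P-2−P-1 = (-70, -225, +0.3); P-3−P-1 = (25, -225, +0.4).
Solve a·Δx + b·Δy = Δh: det = (-70)·(-225) − 25·(-225) = 21375.
∂h/∂x = [(+0.3)·(-225) − (+0.4)·(-225)] / 21375 = +0.001053
∂h/∂y = [(-70)·(+0.4) − 25·(+0.3)] / 21375 = -0.001661
Flow = −∇h = (-0.001053 east, +0.001661 north), which points northwest.

NW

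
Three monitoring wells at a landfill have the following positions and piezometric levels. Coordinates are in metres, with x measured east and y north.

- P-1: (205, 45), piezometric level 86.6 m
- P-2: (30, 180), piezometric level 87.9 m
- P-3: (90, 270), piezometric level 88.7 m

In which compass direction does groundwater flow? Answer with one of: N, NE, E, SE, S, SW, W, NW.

With h = a·x + b·y + c and P-1 as origin, the differences give:
  (-175)·a + 135·b = +1.3
  (-115)·a + 225·b = +2.1
Eliminate b (×225 and ×135, subtract): -23850·a = 9.00 → a = ∂h/∂x = -0.0003774
Back-substitute: b = ∂h/∂y = +0.009140.
Flow = −∇h = (+0.0003774 east, -0.009140 north), which points south.

S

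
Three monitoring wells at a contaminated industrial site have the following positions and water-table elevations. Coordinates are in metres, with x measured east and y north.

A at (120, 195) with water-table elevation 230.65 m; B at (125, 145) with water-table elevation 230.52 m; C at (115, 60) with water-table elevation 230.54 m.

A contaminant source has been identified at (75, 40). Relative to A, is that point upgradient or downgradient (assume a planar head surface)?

upgradient

With h = a·x + b·y + c and A as origin, the differences give:
  5·a + (-50)·b = -0.13
  (-5)·a + (-135)·b = -0.11
Eliminate b (×(-135) and ×(-50), subtract): -925·a = 12.050 → a = ∂h/∂x = -0.01303
Back-substitute: b = ∂h/∂y = +0.001297.
Head at (75, 40) = 230.65 + (-0.01303)·(-45) + (+0.001297)·(-155) = 231.04 m.
That is higher than the 230.65 m at A, so the point is upgradient.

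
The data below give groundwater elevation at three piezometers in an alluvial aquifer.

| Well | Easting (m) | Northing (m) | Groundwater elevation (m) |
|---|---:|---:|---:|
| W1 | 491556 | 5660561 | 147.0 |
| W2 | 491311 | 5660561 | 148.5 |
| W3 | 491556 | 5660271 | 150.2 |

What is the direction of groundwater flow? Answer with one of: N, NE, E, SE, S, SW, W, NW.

NE

∂h/∂x = (148.5 − 147.0) / (491311 − 491556) = -0.006122
∂h/∂y = (150.2 − 147.0) / (5660271 − 5660561) = -0.01103
Flow = −∇h = (+0.006122 east, +0.01103 north), which points northeast.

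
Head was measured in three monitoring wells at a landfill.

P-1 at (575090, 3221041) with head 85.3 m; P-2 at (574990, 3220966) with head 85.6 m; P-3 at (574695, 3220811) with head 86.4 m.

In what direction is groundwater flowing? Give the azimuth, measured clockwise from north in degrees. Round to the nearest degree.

058°

Taking P-1 as reference: P-2−P-1 = (-100, -75, +0.3); P-3−P-1 = (-395, -230, +1.1).
Solve a·Δx + b·Δy = Δh: det = (-100)·(-230) − (-395)·(-75) = -6625.
∂h/∂x = [(+0.3)·(-230) − (+1.1)·(-75)] / -6625 = -0.002038
∂h/∂y = [(-100)·(+1.1) − (-395)·(+0.3)] / -6625 = -0.001283
Flow direction (−∇h) has components (+0.002038 E, +0.001283 N).
Azimuth = atan2(E, N) = atan2(+0.002038, +0.001283) = 57.8° ≈ 058°.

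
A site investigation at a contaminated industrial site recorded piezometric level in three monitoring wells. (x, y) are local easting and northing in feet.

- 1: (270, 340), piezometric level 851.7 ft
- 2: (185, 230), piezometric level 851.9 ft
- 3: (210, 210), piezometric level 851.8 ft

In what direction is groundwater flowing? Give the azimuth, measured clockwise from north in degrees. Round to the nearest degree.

With h = a·x + b·y + c and 1 as origin, the differences give:
  (-85)·a + (-110)·b = +0.2
  (-60)·a + (-130)·b = +0.1
Eliminate b (×(-130) and ×(-110), subtract): 4450·a = -15.00 → a = ∂h/∂x = -0.003371
Back-substitute: b = ∂h/∂y = +0.0007865.
Flow direction (−∇h) has components (+0.003371 E, -0.0007865 N).
Azimuth = atan2(E, N) = atan2(+0.003371, -0.0007865) = 103.1° ≈ 103°.

103°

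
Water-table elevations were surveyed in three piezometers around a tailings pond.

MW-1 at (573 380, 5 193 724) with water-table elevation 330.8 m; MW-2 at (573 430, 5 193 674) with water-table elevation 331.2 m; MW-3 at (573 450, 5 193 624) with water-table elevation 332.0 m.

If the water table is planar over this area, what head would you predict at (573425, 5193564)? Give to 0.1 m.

Differences from MW-1: to MW-2 (Δx, Δy, Δh) = (50, -50, +0.4); to MW-3 = (70, -100, +1.2).
Determinant of the coordinate differences = 50·(-100) − 70·(-50) = -1500.
∂h/∂x = [(+0.4)·(-100) − (+1.2)·(-50)] / -1500 = -0.01333
∂h/∂y = [50·(+1.2) − 70·(+0.4)] / -1500 = -0.02133
h(573425, 5193564) = 330.8 + (-0.01333)·(45) + (-0.02133)·(-160) = 330.8 -0.600 +3.413 = 333.613 m.

333.6 m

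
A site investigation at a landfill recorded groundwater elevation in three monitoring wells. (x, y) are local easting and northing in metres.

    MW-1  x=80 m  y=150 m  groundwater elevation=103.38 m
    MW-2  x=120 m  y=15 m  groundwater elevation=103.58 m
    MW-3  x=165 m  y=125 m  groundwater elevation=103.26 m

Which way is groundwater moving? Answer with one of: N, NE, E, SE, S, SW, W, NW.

NE

Taking MW-1 as reference: MW-2−MW-1 = (40, -135, +0.20); MW-3−MW-1 = (85, -25, -0.12).
Determinant of the coordinate differences = 40·(-25) − 85·(-135) = 10475.
∂h/∂x = [(+0.20)·(-25) − (-0.12)·(-135)] / 10475 = -0.002024
∂h/∂y = [40·(-0.12) − 85·(+0.20)] / 10475 = -0.002081
Flow = −∇h = (+0.002024 east, +0.002081 north), which points northeast.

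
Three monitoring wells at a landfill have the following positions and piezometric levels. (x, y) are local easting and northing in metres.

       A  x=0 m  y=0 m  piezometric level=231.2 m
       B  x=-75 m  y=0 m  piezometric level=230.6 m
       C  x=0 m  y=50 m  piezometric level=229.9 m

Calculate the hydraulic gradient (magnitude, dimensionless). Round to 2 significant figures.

∂h/∂x = (230.6 − 231.2) / (-75 − 0) = +0.008000
∂h/∂y = (229.9 − 231.2) / (50 − 0) = -0.02600
|∇h| = √(0.008000² + -0.02600²) = 0.0272

0.027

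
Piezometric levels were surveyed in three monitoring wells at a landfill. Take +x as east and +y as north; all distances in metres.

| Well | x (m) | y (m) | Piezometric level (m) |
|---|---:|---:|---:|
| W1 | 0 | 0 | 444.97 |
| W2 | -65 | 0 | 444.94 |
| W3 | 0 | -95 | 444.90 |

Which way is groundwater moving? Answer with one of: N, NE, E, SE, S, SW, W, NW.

SW

∂h/∂x = (444.94 − 444.97) / (-65 − 0) = +0.0004615
∂h/∂y = (444.90 − 444.97) / (-95 − 0) = +0.0007368
Flow = −∇h = (-0.0004615 east, -0.0007368 north), which points southwest.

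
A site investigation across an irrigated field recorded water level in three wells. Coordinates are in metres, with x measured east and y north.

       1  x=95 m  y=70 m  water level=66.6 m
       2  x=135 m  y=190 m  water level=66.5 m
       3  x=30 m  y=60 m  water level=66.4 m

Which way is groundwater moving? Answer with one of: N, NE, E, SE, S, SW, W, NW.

NW

Differences from 1: to 2 (Δx, Δy, Δh) = (40, 120, -0.1); to 3 = (-65, -10, -0.2).
Solve a·Δx + b·Δy = Δh: det = 40·(-10) − (-65)·120 = 7400.
∂h/∂x = [(-0.1)·(-10) − (-0.2)·120] / 7400 = +0.003378
∂h/∂y = [40·(-0.2) − (-65)·(-0.1)] / 7400 = -0.001959
Flow = −∇h = (-0.003378 east, +0.001959 north), which points northwest.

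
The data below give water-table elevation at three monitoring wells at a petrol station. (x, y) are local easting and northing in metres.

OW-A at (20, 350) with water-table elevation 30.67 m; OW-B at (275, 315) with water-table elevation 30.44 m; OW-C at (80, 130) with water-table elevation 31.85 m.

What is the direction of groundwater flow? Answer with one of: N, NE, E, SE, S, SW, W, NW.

N

Differences from OW-A: to OW-B (Δx, Δy, Δh) = (255, -35, -0.23); to OW-C = (60, -220, +1.18).
Determinant of the coordinate differences = 255·(-220) − 60·(-35) = -54000.
∂h/∂x = [(-0.23)·(-220) − (+1.18)·(-35)] / -54000 = -0.001702
∂h/∂y = [255·(+1.18) − 60·(-0.23)] / -54000 = -0.005828
Flow = −∇h = (+0.001702 east, +0.005828 north), which points north.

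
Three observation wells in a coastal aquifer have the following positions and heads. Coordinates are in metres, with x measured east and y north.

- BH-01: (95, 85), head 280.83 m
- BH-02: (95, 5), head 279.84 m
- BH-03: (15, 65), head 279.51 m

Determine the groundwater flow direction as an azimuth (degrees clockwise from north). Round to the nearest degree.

Taking BH-01 as reference: BH-02−BH-01 = (0, -80, -0.99); BH-03−BH-01 = (-80, -20, -1.32).
Determinant of the coordinate differences = 0·(-20) − (-80)·(-80) = -6400.
∂h/∂x = [(-0.99)·(-20) − (-1.32)·(-80)] / -6400 = +0.01341
∂h/∂y = [0·(-1.32) − (-80)·(-0.99)] / -6400 = +0.01238
Flow direction (−∇h) has components (-0.01341 E, -0.01238 N).
Azimuth = atan2(E, N) = atan2(-0.01341, -0.01238) = 227.3° ≈ 227°.

227°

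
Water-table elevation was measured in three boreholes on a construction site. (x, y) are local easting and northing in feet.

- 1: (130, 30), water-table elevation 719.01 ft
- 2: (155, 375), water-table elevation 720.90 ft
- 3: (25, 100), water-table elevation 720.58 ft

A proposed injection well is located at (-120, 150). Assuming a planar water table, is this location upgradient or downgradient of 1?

upgradient

Three-point gradient (reference 1): Δ to 2 = (25, 345, +1.89), Δ to 3 = (-105, 70, +1.57).
∂h/∂x = -0.01078, ∂h/∂y = +0.006259 (det = 37975).
Head at (-120, 150) = 719.01 + (-0.01078)·(-250) + (+0.006259)·(120) = 722.46 ft.
That is higher than the 719.01 ft at 1, so the point is upgradient.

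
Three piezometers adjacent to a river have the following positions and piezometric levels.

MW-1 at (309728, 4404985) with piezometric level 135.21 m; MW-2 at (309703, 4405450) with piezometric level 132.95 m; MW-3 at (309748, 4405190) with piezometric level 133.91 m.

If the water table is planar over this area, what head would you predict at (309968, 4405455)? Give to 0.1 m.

Differences from MW-1: to MW-2 (Δx, Δy, Δh) = (-25, 465, -2.26); to MW-3 = (20, 205, -1.30).
Determinant of the coordinate differences = (-25)·205 − 20·465 = -14425.
∂h/∂x = [(-2.26)·205 − (-1.30)·465] / -14425 = -0.009789
∂h/∂y = [(-25)·(-1.30) − 20·(-2.26)] / -14425 = -0.005386
h(309968, 4405455) = 135.21 + (-0.009789)·(240) + (-0.005386)·(470) = 135.21 -2.349 -2.532 = 130.329 m.

130.3 m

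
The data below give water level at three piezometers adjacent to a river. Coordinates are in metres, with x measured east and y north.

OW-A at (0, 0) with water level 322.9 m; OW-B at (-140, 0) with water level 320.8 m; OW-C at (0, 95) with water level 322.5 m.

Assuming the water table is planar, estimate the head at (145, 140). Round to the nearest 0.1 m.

∂h/∂x = (320.8 − 322.9) / (-140 − 0) = +0.01500
∂h/∂y = (322.5 − 322.9) / (95 − 0) = -0.004211
h(145, 140) = 322.9 + (+0.01500)·(145) + (-0.004211)·(140) = 322.9 +2.175 -0.589 = 324.486 m.

324.5 m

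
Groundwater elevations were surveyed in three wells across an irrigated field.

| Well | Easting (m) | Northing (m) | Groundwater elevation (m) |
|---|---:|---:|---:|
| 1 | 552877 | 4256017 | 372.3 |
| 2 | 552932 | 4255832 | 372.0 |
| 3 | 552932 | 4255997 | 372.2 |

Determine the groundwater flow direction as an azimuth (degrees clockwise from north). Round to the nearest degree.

131°

Taking 1 as reference: 2−1 = (55, -185, -0.3); 3−1 = (55, -20, -0.1).
Solve a·Δx + b·Δy = Δh: det = 55·(-20) − 55·(-185) = 9075.
∂h/∂x = [(-0.3)·(-20) − (-0.1)·(-185)] / 9075 = -0.001377
∂h/∂y = [55·(-0.1) − 55·(-0.3)] / 9075 = +0.001212
Flow direction (−∇h) has components (+0.001377 E, -0.001212 N).
Azimuth = atan2(E, N) = atan2(+0.001377, -0.001212) = 131.3° ≈ 131°.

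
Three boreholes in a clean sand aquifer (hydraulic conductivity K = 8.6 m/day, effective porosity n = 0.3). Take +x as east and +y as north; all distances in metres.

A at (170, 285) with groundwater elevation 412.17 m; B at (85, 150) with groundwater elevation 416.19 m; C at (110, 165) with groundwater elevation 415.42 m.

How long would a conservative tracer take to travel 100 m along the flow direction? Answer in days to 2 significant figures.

With h = a·x + b·y + c and A as origin, the differences give:
  (-85)·a + (-135)·b = +4.02
  (-60)·a + (-120)·b = +3.25
Eliminate b (×(-120) and ×(-135), subtract): 2100·a = -43.650 → a = ∂h/∂x = -0.02079
Back-substitute: b = ∂h/∂y = -0.01669.
|∇h| = √(-0.02079² + -0.01669²) = 0.02666
Seepage velocity v = K·i/n = 8.6 × 0.02666 / 0.3 = 0.7643 m/day.
t = 100 / 0.7643 = 130.8 days.

130 days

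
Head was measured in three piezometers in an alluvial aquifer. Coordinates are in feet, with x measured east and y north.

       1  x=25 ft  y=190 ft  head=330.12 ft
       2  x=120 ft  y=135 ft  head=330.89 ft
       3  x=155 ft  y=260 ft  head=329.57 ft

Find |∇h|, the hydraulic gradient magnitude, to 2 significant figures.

0.011

Differences from 1: to 2 (Δx, Δy, Δh) = (95, -55, +0.77); to 3 = (130, 70, -0.55).
Solve a·Δx + b·Δy = Δh: det = 95·70 − 130·(-55) = 13800.
∂h/∂x = [(+0.77)·70 − (-0.55)·(-55)] / 13800 = +0.001714
∂h/∂y = [95·(-0.55) − 130·(+0.77)] / 13800 = -0.01104
|∇h| = √(0.001714² + -0.01104²) = 0.01117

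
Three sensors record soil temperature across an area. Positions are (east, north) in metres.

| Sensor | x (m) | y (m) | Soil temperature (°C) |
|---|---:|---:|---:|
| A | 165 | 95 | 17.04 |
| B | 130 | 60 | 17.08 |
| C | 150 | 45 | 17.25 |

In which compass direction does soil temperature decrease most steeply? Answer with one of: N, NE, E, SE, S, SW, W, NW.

NW

Three-point gradient (reference A): Δ to B = (-35, -35, +0.04), Δ to C = (-15, -50, +0.21).
∂T/∂x = +0.004367, ∂T/∂y = -0.005510 (det = 1225).
Steepest decrease is along −∇f = (-0.004367 E, +0.005510 N) → northwest.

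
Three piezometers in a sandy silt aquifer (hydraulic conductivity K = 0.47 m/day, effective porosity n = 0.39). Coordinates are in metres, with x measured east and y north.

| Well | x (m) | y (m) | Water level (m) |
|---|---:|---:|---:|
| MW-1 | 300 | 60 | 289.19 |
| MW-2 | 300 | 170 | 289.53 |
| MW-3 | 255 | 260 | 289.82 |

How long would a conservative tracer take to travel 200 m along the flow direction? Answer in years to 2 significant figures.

150 years

With h = a·x + b·y + c and MW-1 as origin, the differences give:
  0·a + 110·b = +0.34
  (-45)·a + 200·b = +0.63
Eliminate b (×200 and ×110, subtract): 4950·a = -1.300 → a = ∂h/∂x = -0.0002626
Back-substitute: b = ∂h/∂y = +0.003091.
|∇h| = √(-0.0002626² + 0.003091²) = 0.003102
Seepage velocity v = K·i/n = 0.47 × 0.003102 / 0.39 = 0.003738 m/day.
t = 200 / 0.003738 = 5.35e+04 days = 146 years.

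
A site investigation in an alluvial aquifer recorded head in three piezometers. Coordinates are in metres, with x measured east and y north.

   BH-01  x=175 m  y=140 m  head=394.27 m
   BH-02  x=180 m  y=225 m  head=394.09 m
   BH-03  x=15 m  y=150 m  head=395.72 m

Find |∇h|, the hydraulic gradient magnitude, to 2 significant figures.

With h = a·x + b·y + c and BH-01 as origin, the differences give:
  5·a + 85·b = -0.18
  (-160)·a + 10·b = +1.45
Eliminate b (×10 and ×85, subtract): 13650·a = -125.050 → a = ∂h/∂x = -0.009161
Back-substitute: b = ∂h/∂y = -0.001579.
|∇h| = √(-0.009161² + -0.001579²) = 0.009296

0.0093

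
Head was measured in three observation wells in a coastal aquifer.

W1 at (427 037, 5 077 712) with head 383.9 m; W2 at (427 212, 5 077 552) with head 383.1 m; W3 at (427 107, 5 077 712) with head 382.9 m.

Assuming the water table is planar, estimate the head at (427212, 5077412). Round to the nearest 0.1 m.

384.6 m

Three-point gradient (reference W1): Δ to W2 = (175, -160, -0.8), Δ to W3 = (70, 0, -1.0).
∂h/∂x = -0.01429, ∂h/∂y = -0.01063 (det = 11200).
h(427212, 5077412) = 383.9 + (-0.01429)·(175) + (-0.01063)·(-300) = 383.9 -2.500 +3.188 = 384.588 m.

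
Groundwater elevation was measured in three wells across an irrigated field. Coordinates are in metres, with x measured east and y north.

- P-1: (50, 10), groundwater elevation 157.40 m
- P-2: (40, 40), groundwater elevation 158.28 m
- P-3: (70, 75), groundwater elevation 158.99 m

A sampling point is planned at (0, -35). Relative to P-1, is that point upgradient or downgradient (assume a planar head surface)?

downgradient

Differences from P-1: to P-2 (Δx, Δy, Δh) = (-10, 30, +0.88); to P-3 = (20, 65, +1.59).
Solve a·Δx + b·Δy = Δh: det = (-10)·65 − 20·30 = -1250.
∂h/∂x = [(+0.88)·65 − (+1.59)·30] / -1250 = -0.007600
∂h/∂y = [(-10)·(+1.59) − 20·(+0.88)] / -1250 = +0.02680
Head at (0, -35) = 157.40 + (-0.007600)·(-50) + (+0.02680)·(-45) = 156.57 m.
That is lower than the 157.40 m at P-1, so the point is downgradient.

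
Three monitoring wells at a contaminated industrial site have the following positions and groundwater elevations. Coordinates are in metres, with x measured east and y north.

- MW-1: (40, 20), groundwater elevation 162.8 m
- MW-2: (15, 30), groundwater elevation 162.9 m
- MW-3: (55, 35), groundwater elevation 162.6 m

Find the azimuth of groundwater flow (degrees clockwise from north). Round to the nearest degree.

Three-point gradient (reference MW-1): Δ to MW-2 = (-25, 10, +0.1), Δ to MW-3 = (15, 15, -0.2).
∂h/∂x = -0.006667, ∂h/∂y = -0.006667 (det = -525).
Flow direction (−∇h) has components (+0.006667 E, +0.006667 N).
Azimuth = atan2(E, N) = atan2(+0.006667, +0.006667) = 45.0° ≈ 045°.

045°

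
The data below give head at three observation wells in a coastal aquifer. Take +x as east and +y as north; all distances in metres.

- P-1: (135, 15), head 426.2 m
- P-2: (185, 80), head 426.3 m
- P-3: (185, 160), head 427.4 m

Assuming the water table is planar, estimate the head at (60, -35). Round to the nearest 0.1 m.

With h = a·x + b·y + c and P-1 as origin, the differences give:
  50·a + 65·b = +0.1
  50·a + 145·b = +1.2
Eliminate b (×145 and ×65, subtract): 4000·a = -63.50 → a = ∂h/∂x = -0.01587
Back-substitute: b = ∂h/∂y = +0.01375.
h(60, -35) = 426.2 + (-0.01587)·(-75) + (+0.01375)·(-50) = 426.2 +1.191 -0.687 = 426.703 m.

426.7 m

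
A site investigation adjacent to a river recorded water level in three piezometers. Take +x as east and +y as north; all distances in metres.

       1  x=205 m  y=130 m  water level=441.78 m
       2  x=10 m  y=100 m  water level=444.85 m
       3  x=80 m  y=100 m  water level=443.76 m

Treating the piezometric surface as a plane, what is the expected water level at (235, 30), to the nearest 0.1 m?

With h = a·x + b·y + c and 1 as origin, the differences give:
  (-195)·a + (-30)·b = +3.07
  (-125)·a + (-30)·b = +1.98
Eliminate b (×(-30) and ×(-30), subtract): 2100·a = -32.700 → a = ∂h/∂x = -0.01557
Back-substitute: b = ∂h/∂y = -0.001119.
h(235, 30) = 441.78 + (-0.01557)·(30) + (-0.001119)·(-100) = 441.78 -0.467 +0.112 = 441.425 m.

441.4 m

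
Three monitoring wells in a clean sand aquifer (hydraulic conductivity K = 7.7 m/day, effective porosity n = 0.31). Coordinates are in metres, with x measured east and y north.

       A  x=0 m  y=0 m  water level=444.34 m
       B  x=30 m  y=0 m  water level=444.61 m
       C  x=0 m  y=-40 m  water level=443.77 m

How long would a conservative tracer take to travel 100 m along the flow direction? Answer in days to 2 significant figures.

240 days

∂h/∂x = (444.61 − 444.34) / (30 − 0) = +0.009000
∂h/∂y = (443.77 − 444.34) / (-40 − 0) = +0.01425
|∇h| = √(0.009000² + 0.01425²) = 0.01685
Seepage velocity v = K·i/n = 7.7 × 0.01685 / 0.31 = 0.4185 m/day.
t = 100 / 0.4185 = 238.9 days.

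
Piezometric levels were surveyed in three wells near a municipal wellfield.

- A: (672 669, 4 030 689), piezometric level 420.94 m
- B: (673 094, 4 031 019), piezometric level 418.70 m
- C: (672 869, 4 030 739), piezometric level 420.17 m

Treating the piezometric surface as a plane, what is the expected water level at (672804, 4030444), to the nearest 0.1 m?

421.2 m

Three-point gradient (reference A): Δ to B = (425, 330, -2.24), Δ to C = (200, 50, -0.77).
∂h/∂x = -0.003175, ∂h/∂y = -0.002698 (det = -44750).
h(672804, 4030444) = 420.94 + (-0.003175)·(135) + (-0.002698)·(-245) = 420.94 -0.429 +0.661 = 421.172 m.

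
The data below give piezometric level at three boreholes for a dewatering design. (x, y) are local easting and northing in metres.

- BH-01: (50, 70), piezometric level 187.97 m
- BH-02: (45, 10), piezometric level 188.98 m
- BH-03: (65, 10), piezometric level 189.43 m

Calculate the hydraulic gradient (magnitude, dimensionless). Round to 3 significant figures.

With h = a·x + b·y + c and BH-01 as origin, the differences give:
  (-5)·a + (-60)·b = +1.01
  15·a + (-60)·b = +1.46
Eliminate b (×(-60) and ×(-60), subtract): 1200·a = 27.000 → a = ∂h/∂x = +0.02250
Back-substitute: b = ∂h/∂y = -0.01871.
|∇h| = √(0.02250² + -0.01871²) = 0.02926

0.0293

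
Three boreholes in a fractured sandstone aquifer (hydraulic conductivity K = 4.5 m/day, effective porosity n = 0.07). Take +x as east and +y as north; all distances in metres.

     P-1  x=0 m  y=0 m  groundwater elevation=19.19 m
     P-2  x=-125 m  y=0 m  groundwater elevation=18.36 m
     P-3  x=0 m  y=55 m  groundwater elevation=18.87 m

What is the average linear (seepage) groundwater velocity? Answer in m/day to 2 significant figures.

∂h/∂x = (18.36 − 19.19) / (-125 − 0) = +0.006640
∂h/∂y = (18.87 − 19.19) / (55 − 0) = -0.005818
|∇h| = √(0.006640² + -0.005818²) = 0.008828
Seepage velocity v = K·i/n = 4.5 × 0.008828 / 0.07 = 0.5675 m/day.

0.57 m/day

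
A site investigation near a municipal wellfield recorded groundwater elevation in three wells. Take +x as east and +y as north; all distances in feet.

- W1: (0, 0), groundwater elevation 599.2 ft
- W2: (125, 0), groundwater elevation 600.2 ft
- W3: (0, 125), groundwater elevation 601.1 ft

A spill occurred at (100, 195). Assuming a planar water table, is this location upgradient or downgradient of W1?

upgradient

∂h/∂x = (600.2 − 599.2) / (125 − 0) = +0.008000
∂h/∂y = (601.1 − 599.2) / (125 − 0) = +0.01520
Head at (100, 195) = 599.2 + (+0.008000)·(100) + (+0.01520)·(195) = 602.96 ft.
That is higher than the 599.2 ft at W1, so the point is upgradient.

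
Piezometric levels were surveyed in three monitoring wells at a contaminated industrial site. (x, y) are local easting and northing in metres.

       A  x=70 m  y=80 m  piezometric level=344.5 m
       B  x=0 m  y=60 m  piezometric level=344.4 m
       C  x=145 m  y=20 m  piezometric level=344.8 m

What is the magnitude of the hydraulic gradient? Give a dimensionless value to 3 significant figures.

Differences from A: to B (Δx, Δy, Δh) = (-70, -20, -0.1); to C = (75, -60, +0.3).
Solve a·Δx + b·Δy = Δh: det = (-70)·(-60) − 75·(-20) = 5700.
∂h/∂x = [(-0.1)·(-60) − (+0.3)·(-20)] / 5700 = +0.002105
∂h/∂y = [(-70)·(+0.3) − 75·(-0.1)] / 5700 = -0.002368
|∇h| = √(0.002105² + -0.002368²) = 0.003168

0.00317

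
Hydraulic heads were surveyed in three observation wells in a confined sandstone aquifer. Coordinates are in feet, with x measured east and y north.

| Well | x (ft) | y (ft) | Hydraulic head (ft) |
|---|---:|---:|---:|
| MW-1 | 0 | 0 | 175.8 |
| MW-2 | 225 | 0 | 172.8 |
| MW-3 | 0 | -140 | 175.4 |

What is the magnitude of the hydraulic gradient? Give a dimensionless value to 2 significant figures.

0.014

∂h/∂x = (172.8 − 175.8) / (225 − 0) = -0.01333
∂h/∂y = (175.4 − 175.8) / (-140 − 0) = +0.002857
|∇h| = √(-0.01333² + 0.002857²) = 0.01363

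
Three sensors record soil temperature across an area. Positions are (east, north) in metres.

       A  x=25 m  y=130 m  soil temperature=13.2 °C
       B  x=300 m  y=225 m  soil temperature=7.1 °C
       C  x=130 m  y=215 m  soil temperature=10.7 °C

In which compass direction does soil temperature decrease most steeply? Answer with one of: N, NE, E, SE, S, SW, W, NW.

Taking A as reference: B−A = (275, 95, -6.1); C−A = (105, 85, -2.5).
Determinant of the coordinate differences = 275·85 − 105·95 = 13400.
∂T/∂x = [(-6.1)·85 − (-2.5)·95] / 13400 = -0.02097
∂T/∂y = [275·(-2.5) − 105·(-6.1)] / 13400 = -0.003507
Steepest decrease is along −∇f = (+0.02097 E, +0.003507 N) → east.

E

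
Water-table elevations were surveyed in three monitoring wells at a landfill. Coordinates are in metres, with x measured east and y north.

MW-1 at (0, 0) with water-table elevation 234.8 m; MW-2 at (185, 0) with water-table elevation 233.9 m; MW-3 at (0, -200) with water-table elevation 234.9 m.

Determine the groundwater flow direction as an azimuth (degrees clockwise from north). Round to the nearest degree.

084°

∂h/∂x = (233.9 − 234.8) / (185 − 0) = -0.004865
∂h/∂y = (234.9 − 234.8) / (-200 − 0) = -0.0005000
Flow direction (−∇h) has components (+0.004865 E, +0.0005000 N).
Azimuth = atan2(E, N) = atan2(+0.004865, +0.0005000) = 84.1° ≈ 084°.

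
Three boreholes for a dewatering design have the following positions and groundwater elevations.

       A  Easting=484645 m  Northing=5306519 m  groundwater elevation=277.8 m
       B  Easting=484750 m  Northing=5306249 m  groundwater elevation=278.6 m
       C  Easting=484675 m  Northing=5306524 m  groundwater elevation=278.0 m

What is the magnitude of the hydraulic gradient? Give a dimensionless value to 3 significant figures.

Taking A as reference: B−A = (105, -270, +0.8); C−A = (30, 5, +0.2).
Determinant of the coordinate differences = 105·5 − 30·(-270) = 8625.
∂h/∂x = [(+0.8)·5 − (+0.2)·(-270)] / 8625 = +0.006725
∂h/∂y = [105·(+0.2) − 30·(+0.8)] / 8625 = -0.0003478
|∇h| = √(0.006725² + -0.0003478²) = 0.006734

0.00673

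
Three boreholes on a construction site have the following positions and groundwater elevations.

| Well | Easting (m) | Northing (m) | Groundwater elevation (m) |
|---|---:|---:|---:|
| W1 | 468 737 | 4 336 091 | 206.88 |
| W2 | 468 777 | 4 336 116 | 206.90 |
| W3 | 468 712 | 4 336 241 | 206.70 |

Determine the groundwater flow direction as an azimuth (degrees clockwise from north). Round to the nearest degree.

Three-point gradient (reference W1): Δ to W2 = (40, 25, +0.02), Δ to W3 = (-25, 150, -0.18).
∂h/∂x = +0.001132, ∂h/∂y = -0.001011 (det = 6625).
Flow direction (−∇h) has components (-0.001132 E, +0.001011 N).
Azimuth = atan2(E, N) = atan2(-0.001132, +0.001011) = 311.8° ≈ 312°.

312°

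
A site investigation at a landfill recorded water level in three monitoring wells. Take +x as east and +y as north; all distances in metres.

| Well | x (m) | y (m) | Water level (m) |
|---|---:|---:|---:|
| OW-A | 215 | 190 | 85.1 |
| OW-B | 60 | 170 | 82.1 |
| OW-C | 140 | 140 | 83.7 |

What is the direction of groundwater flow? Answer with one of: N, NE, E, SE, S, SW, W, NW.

W

Three-point gradient (reference OW-A): Δ to OW-B = (-155, -20, -3.0), Δ to OW-C = (-75, -50, -1.4).
∂h/∂x = +0.01952, ∂h/∂y = -0.001280 (det = 6250).
Flow = −∇h = (-0.01952 east, +0.001280 north), which points west.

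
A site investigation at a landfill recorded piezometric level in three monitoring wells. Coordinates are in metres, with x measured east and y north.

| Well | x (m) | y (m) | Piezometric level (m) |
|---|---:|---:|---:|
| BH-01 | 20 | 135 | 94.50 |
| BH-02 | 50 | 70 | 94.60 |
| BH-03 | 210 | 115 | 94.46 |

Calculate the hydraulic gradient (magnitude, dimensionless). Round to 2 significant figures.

0.0018

Differences from BH-01: to BH-02 (Δx, Δy, Δh) = (30, -65, +0.10); to BH-03 = (190, -20, -0.04).
Determinant of the coordinate differences = 30·(-20) − 190·(-65) = 11750.
∂h/∂x = [(+0.10)·(-20) − (-0.04)·(-65)] / 11750 = -0.0003915
∂h/∂y = [30·(-0.04) − 190·(+0.10)] / 11750 = -0.001719
|∇h| = √(-0.0003915² + -0.001719²) = 0.001763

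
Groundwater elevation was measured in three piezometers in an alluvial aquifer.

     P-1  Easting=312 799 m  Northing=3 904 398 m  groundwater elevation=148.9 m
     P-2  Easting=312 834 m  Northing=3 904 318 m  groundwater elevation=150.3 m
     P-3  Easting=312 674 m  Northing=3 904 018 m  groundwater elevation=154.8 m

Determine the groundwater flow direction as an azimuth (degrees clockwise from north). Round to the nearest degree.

351°

Taking P-1 as reference: P-2−P-1 = (35, -80, +1.4); P-3−P-1 = (-125, -380, +5.9).
Solve a·Δx + b·Δy = Δh: det = 35·(-380) − (-125)·(-80) = -23300.
∂h/∂x = [(+1.4)·(-380) − (+5.9)·(-80)] / -23300 = +0.002575
∂h/∂y = [35·(+5.9) − (-125)·(+1.4)] / -23300 = -0.01637
Flow direction (−∇h) has components (-0.002575 E, +0.01637 N).
Azimuth = atan2(E, N) = atan2(-0.002575, +0.01637) = 351.1° ≈ 351°.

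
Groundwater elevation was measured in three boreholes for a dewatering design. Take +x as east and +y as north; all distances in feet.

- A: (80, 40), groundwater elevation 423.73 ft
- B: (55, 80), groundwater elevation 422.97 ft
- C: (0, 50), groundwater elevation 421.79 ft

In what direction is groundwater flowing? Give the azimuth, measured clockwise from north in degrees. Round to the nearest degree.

With h = a·x + b·y + c and A as origin, the differences give:
  (-25)·a + 40·b = -0.76
  (-80)·a + 10·b = -1.94
Eliminate b (×10 and ×40, subtract): 2950·a = 70.000 → a = ∂h/∂x = +0.02373
Back-substitute: b = ∂h/∂y = -0.004169.
Flow direction (−∇h) has components (-0.02373 E, +0.004169 N).
Azimuth = atan2(E, N) = atan2(-0.02373, +0.004169) = 280.0° ≈ 280°.

280°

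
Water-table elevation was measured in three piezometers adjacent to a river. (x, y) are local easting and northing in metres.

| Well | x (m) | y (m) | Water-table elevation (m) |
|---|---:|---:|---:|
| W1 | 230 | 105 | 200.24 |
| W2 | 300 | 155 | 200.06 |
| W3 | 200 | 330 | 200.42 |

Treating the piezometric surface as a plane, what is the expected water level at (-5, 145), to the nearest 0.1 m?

Three-point gradient (reference W1): Δ to W2 = (70, 50, -0.18), Δ to W3 = (-30, 225, +0.18).
∂h/∂x = -0.002870, ∂h/∂y = +0.0004174 (det = 17250).
h(-5, 145) = 200.24 + (-0.002870)·(-235) + (+0.0004174)·(40) = 200.24 +0.674 +0.017 = 200.931 m.

200.9 m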